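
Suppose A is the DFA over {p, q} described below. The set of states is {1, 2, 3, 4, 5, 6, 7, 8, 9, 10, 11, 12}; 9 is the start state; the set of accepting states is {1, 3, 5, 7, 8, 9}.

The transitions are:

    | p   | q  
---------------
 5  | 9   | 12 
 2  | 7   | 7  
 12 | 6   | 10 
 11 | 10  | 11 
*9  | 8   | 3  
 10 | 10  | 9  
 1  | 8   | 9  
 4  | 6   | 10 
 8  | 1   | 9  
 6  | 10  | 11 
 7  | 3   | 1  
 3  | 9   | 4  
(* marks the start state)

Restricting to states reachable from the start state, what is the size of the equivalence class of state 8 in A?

States {2,5,7,12} cannot be reached from the start state, so discard them.
Initial partition by acceptance: {1,3,8,9} | {4,6,10,11}.
Refine {1,3,8,9} on symbol q: members go to different blocks, giving {1,8,9} and {3}.
Refine {1,8,9} on symbol q: members go to different blocks, giving {1,8} and {9}.
Refine {4,6,10,11} on symbol q: members go to different blocks, giving {4,6,11} and {10}.
Split {4,6,11} by δ(·,p) → {6,11} and {4}.
Stable partition: {1,8} | {6,11} | {3} | {9} | {10} | {4} — 6 equivalence classes.
State 8 belongs to the block {1,8}, which has 2 states.

2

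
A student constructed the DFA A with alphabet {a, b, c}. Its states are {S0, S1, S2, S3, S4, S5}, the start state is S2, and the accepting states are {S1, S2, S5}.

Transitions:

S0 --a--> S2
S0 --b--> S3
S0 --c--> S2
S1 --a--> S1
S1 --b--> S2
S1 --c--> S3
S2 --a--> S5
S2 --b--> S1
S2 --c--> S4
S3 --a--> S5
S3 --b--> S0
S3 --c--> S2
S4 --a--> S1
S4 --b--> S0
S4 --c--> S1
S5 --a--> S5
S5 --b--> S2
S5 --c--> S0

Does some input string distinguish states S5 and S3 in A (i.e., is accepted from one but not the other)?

Every state is reachable, so we keep all 6.
Initial partition by acceptance: {S1,S2,S5} | {S0,S3,S4}.
No further refinement is possible. Final partition (2 blocks): {S1,S2,S5} | {S0,S3,S4}.
S5 and S3 end up in different blocks, so they are distinguishable. For instance, the string 'ε' is accepted from only S5.

Yes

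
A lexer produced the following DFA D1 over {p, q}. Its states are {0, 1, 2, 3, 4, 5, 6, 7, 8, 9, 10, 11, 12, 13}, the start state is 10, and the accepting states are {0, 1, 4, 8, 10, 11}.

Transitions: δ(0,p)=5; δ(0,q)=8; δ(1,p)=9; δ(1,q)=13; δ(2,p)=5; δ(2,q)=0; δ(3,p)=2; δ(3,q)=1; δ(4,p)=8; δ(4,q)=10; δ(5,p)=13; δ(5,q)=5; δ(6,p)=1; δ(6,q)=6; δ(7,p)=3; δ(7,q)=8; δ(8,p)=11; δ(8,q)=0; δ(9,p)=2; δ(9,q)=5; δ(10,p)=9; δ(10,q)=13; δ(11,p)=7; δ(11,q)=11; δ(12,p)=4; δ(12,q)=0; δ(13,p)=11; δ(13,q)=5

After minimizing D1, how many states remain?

10

First remove the unreachable states {4,6,12}; 11 states remain.
Initial partition by acceptance: {0,1,8,10,11} | {2,3,5,7,9,13}.
Refine {0,1,8,10,11} on symbol p: members go to different blocks, giving {0,1,10,11} and {8}.
Split {0,1,10,11} by δ(·,q) → {1,10} and {0} and {11}.
On input p, block {2,3,5,7,9,13} splits into {2,3,5,7,9} and {13}.
Refine {2,3,5,7,9} on symbol p: members go to different blocks, giving {2,3,7,9} and {5}.
Split {2,3,7,9} by δ(·,p) → {3,7,9} and {2}.
On input p, block {3,7,9} splits into {3,9} and {7}.
Refine {3,9} on symbol q: members go to different blocks, giving {3} and {9}.
The partition is now stable with 10 blocks: {1,10} | {3} | {8} | {0} | {11} | {13} | {5} | {2} | {7} | {9}.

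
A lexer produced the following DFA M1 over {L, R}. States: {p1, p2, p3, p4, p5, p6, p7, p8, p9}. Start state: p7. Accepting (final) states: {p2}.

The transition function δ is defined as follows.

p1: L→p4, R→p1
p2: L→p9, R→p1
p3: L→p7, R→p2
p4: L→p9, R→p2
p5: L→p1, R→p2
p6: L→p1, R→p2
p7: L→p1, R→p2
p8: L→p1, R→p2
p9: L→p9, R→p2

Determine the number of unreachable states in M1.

No path from p7 leads to p3, p5, p6, p8; the other 5 states are all reachable.

4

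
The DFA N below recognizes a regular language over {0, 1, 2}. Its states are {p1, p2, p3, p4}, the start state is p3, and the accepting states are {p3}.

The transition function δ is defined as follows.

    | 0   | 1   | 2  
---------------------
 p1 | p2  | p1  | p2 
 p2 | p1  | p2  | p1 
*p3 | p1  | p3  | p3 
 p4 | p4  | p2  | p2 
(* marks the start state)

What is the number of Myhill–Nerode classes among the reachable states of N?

2

Reachable states from the start: {p1,p2,p3}. Unreachable: {p4} — drop them.
P0 = {p3} | {p1,p2}.
Stable partition: {p3} | {p1,p2} — 2 equivalence classes.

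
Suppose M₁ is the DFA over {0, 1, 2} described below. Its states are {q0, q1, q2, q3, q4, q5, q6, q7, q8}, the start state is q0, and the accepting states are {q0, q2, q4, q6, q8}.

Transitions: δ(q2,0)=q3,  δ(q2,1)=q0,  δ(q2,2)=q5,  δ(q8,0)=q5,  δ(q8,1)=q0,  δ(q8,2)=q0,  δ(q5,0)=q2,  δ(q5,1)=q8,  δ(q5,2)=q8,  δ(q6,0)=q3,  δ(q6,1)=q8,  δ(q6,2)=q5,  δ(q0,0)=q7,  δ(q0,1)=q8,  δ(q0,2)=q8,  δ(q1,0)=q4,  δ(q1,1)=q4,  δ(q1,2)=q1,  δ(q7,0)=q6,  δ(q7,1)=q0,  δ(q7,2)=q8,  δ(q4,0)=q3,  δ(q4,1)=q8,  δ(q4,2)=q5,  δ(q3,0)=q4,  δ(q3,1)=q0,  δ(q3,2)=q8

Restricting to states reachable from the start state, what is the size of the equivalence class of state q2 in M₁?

3

Reachable states from the start: {q0,q2,q3,q4,q5,q6,q7,q8}. Unreachable: {q1} — drop them.
P0 = {q0,q2,q4,q6,q8} | {q3,q5,q7}.
Refine {q0,q2,q4,q6,q8} on symbol 2: members go to different blocks, giving {q2,q4,q6} and {q0,q8}.
Stable partition: {q2,q4,q6} | {q3,q5,q7} | {q0,q8} — 3 equivalence classes.
State q2 belongs to the block {q2,q4,q6}, which has 3 states.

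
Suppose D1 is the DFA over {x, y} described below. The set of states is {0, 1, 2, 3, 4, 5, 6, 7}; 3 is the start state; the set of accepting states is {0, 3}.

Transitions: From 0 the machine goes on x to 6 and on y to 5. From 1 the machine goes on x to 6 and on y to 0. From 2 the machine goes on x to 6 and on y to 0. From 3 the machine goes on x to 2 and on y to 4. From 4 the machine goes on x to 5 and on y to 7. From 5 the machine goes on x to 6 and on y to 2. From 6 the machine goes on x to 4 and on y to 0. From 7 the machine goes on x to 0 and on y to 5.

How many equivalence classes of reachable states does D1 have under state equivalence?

Reachable states from the start: {0,2,3,4,5,6,7}. Unreachable: {1} — drop them.
Initial partition by acceptance: {0,3} | {2,4,5,6,7}.
Refine {2,4,5,6,7} on symbol x: members go to different blocks, giving {2,4,5,6} and {7}.
Split {2,4,5,6} by δ(·,y) → {2,6} and {4} and {5}.
Refine {0,3} on symbol y: members go to different blocks, giving {0} and {3}.
On input x, block {2,6} splits into {2} and {6}.
The partition is now stable with 7 blocks: {0} | {2} | {7} | {4} | {5} | {3} | {6}.

7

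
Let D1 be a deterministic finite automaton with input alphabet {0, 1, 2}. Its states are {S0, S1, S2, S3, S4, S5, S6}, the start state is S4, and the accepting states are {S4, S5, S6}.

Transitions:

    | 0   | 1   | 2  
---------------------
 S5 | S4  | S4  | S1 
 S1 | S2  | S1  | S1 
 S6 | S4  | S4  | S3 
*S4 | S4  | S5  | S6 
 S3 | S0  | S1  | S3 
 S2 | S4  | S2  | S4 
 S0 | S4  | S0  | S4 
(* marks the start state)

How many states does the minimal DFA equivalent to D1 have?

4

All states are reachable from the start state.
Start with accepting vs non-accepting: {S4,S5,S6} | {S0,S1,S2,S3}.
On input 2, block {S4,S5,S6} splits into {S5,S6} and {S4}.
On input 0, block {S0,S1,S2,S3} splits into {S0,S2} and {S1,S3}.
The partition is now stable with 4 blocks: {S5,S6} | {S0,S2} | {S4} | {S1,S3}.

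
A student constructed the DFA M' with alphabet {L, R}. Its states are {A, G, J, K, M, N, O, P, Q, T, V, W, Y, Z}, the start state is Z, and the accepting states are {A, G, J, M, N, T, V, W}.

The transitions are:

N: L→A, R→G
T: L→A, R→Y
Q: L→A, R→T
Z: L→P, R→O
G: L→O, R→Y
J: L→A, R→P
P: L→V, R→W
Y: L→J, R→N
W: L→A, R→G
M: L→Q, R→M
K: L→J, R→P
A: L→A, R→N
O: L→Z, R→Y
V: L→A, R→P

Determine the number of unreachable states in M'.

4

BFS from Z reaches {A, G, J, N, O, P, V, W, Y, Z}; the 4 state(s) K, M, Q, T are never visited.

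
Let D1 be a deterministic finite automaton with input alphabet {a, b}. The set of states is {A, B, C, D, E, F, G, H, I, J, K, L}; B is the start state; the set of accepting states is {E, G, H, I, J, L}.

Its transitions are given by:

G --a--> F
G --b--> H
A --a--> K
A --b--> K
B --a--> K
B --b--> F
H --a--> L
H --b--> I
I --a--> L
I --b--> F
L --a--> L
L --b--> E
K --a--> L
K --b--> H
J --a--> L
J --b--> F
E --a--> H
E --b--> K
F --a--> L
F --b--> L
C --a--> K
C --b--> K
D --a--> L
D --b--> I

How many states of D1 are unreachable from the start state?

5

No path from B leads to A, C, D, G, J; the other 7 states are all reachable.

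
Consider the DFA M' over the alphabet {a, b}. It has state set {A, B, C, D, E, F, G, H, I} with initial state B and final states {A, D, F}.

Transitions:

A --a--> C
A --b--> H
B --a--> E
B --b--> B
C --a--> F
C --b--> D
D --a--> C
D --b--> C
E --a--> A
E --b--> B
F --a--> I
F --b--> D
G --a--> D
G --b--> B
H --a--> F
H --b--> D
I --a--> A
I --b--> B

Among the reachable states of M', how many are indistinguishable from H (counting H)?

2

Reachable states from the start: {A,B,C,D,E,F,H,I}. Unreachable: {G} — drop them.
Initial partition by acceptance: {A,D,F} | {B,C,E,H,I}.
Split {A,D,F} by δ(·,b) → {A,D} and {F}.
On input a, block {B,C,E,H,I} splits into {C,H} and {E,I} and {B}.
The partition is now stable with 5 blocks: {A,D} | {C,H} | {F} | {E,I} | {B}.
The equivalence class containing H is {C,H}, of size 2.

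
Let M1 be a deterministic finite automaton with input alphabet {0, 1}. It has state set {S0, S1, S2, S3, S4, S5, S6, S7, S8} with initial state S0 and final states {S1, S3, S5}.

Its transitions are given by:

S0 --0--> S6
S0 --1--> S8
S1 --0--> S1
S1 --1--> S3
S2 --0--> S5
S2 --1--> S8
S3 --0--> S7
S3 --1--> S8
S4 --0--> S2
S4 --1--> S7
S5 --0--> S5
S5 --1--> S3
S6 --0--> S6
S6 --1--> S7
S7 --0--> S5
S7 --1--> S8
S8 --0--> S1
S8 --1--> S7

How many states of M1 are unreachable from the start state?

2

Starting at S0 and following transitions, the reachable set is {S0, S1, S3, S5, S6, S7, S8}. That leaves S2, S4 unreachable — 2 in total.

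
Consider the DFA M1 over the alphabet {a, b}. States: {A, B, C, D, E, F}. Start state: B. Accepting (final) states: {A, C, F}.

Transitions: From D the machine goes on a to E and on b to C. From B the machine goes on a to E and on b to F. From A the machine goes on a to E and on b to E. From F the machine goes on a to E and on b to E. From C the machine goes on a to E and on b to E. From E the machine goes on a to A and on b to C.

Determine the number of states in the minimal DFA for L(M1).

States {D} cannot be reached from the start state, so discard them.
Initial partition by acceptance: {A,C,F} | {B,E}.
On input a, block {B,E} splits into {B} and {E}.
Stable partition: {A,C,F} | {B} | {E} — 3 equivalence classes.

3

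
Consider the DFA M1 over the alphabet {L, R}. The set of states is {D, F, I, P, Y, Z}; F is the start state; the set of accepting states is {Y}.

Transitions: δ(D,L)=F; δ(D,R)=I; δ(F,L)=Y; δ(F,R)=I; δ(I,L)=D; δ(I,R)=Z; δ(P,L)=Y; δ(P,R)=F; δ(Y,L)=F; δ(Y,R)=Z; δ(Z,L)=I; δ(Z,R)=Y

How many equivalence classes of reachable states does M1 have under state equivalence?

States {P} cannot be reached from the start state, so discard them.
Initial partition by acceptance: {Y} | {D,F,I,Z}.
Refine {D,F,I,Z} on symbol L: members go to different blocks, giving {D,I,Z} and {F}.
On input L, block {D,I,Z} splits into {I,Z} and {D}.
On input L, block {I,Z} splits into {I} and {Z}.
Stable partition: {Y} | {I} | {F} | {D} | {Z} — 5 equivalence classes.

5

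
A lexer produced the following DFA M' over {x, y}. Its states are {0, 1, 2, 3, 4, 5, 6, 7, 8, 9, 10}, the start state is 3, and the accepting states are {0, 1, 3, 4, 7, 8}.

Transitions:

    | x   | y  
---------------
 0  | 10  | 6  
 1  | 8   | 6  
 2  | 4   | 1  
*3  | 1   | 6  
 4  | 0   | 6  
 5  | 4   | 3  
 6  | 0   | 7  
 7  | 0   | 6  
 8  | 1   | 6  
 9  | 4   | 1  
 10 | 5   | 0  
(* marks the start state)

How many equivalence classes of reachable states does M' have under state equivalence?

Reachable states from the start: {0,1,3,4,5,6,7,8,10}. Unreachable: {2,9} — drop them.
Start with accepting vs non-accepting: {0,1,3,4,7,8} | {5,6,10}.
On input x, block {0,1,3,4,7,8} splits into {1,3,4,7,8} and {0}.
Refine {1,3,4,7,8} on symbol x: members go to different blocks, giving {1,3,8} and {4,7}.
Refine {5,6,10} on symbol x: members go to different blocks, giving {5} and {6} and {10}.
The partition is now stable with 6 blocks: {1,3,8} | {5} | {0} | {4,7} | {6} | {10}.

6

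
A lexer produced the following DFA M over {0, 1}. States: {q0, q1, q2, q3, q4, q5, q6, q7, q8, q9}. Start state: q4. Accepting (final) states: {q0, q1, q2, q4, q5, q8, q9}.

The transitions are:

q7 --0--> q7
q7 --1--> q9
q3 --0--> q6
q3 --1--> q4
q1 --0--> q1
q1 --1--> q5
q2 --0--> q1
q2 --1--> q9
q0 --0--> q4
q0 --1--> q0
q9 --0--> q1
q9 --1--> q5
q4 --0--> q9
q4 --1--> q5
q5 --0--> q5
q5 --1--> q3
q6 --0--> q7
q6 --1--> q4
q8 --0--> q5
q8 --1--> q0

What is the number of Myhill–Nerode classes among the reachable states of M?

First remove the unreachable states {q0,q2,q8}; 7 states remain.
Initial partition by acceptance: {q1,q4,q5,q9} | {q3,q6,q7}.
On input 1, block {q1,q4,q5,q9} splits into {q1,q4,q9} and {q5}.
No further refinement is possible. Final partition (3 blocks): {q1,q4,q9} | {q3,q6,q7} | {q5}.

3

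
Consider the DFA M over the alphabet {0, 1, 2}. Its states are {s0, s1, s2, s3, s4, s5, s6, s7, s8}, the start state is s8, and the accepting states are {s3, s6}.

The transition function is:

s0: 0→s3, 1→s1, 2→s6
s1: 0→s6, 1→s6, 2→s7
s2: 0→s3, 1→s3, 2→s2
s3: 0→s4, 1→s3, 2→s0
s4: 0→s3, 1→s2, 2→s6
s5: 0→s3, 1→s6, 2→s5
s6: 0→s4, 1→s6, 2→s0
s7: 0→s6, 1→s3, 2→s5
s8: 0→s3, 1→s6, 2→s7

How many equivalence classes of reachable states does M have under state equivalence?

3

Every state is reachable, so we keep all 9.
Initial partition by acceptance: {s3,s6} | {s0,s1,s2,s4,s5,s7,s8}.
Split {s0,s1,s2,s4,s5,s7,s8} by δ(·,1) → {s1,s2,s5,s7,s8} and {s0,s4}.
Stable partition: {s3,s6} | {s1,s2,s5,s7,s8} | {s0,s4} — 3 equivalence classes.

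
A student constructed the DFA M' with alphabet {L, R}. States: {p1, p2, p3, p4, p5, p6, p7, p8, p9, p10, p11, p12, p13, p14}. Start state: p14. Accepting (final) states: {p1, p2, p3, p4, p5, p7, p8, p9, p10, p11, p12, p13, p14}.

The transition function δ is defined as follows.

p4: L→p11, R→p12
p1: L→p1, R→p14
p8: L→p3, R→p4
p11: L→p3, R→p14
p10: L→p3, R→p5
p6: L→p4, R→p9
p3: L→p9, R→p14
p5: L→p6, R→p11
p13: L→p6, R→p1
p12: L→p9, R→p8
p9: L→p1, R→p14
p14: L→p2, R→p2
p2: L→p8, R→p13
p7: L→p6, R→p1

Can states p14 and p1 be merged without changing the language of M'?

States {p5,p7,p10} cannot be reached from the start state, so discard them.
Start with accepting vs non-accepting: {p1,p2,p3,p4,p8,p9,p11,p12,p13,p14} | {p6}.
On input L, block {p1,p2,p3,p4,p8,p9,p11,p12,p13,p14} splits into {p1,p2,p3,p4,p8,p9,p11,p12,p14} and {p13}.
Refine {p1,p2,p3,p4,p8,p9,p11,p12,p14} on symbol R: members go to different blocks, giving {p1,p3,p4,p8,p9,p11,p12,p14} and {p2}.
On input L, block {p1,p3,p4,p8,p9,p11,p12,p14} splits into {p1,p3,p4,p8,p9,p11,p12} and {p14}.
On input R, block {p1,p3,p4,p8,p9,p11,p12} splits into {p1,p3,p9,p11} and {p4,p8,p12}.
Stable partition: {p1,p3,p9,p11} | {p6} | {p13} | {p2} | {p14} | {p4,p8,p12} — 6 equivalence classes.
p14 and p1 end up in different blocks, so they are distinguishable. For instance, the string 'LRL' is accepted from only p1.

No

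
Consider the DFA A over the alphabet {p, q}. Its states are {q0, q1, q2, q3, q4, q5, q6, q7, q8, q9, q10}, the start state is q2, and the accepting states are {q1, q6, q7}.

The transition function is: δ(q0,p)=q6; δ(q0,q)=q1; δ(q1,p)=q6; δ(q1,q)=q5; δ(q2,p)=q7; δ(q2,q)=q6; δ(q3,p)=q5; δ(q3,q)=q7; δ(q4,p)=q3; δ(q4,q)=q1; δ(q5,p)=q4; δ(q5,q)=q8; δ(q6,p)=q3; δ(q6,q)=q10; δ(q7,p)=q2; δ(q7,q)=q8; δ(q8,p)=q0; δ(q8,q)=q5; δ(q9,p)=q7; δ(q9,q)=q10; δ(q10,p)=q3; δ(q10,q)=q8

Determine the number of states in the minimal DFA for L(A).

First remove the unreachable states {q9}; 10 states remain.
Start with accepting vs non-accepting: {q1,q6,q7} | {q0,q2,q3,q4,q5,q8,q10}.
Split {q1,q6,q7} by δ(·,p) → {q6,q7} and {q1}.
Split {q0,q2,q3,q4,q5,q8,q10} by δ(·,p) → {q3,q4,q5,q8,q10} and {q0,q2}.
On input p, block {q6,q7} splits into {q6} and {q7}.
On input p, block {q3,q4,q5,q8,q10} splits into {q3,q4,q5,q10} and {q8}.
Refine {q3,q4,q5,q10} on symbol q: members go to different blocks, giving {q5,q10} and {q3} and {q4}.
Refine {q5,q10} on symbol p: members go to different blocks, giving {q5} and {q10}.
Split {q0,q2} by δ(·,p) → {q0} and {q2}.
The partition is now stable with 10 blocks: {q6} | {q5} | {q1} | {q0} | {q7} | {q8} | {q3} | {q4} | {q10} | {q2}.

10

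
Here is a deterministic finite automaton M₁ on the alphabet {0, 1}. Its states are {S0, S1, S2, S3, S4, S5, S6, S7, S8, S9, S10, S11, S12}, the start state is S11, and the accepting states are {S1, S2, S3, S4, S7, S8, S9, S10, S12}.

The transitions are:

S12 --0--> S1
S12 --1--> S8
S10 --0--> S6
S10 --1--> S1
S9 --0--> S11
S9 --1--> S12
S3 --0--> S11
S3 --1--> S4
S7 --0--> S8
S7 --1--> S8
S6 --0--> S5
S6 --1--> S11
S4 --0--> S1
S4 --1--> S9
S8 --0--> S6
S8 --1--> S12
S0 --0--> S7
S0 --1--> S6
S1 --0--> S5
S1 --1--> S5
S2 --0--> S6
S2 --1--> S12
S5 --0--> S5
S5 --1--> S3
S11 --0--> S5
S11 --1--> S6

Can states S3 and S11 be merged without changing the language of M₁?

No

First remove the unreachable states {S0,S2,S7,S10}; 9 states remain.
Initial partition by acceptance: {S1,S3,S4,S8,S9,S12} | {S5,S6,S11}.
Split {S1,S3,S4,S8,S9,S12} by δ(·,0) → {S1,S3,S8,S9} and {S4,S12}.
Split {S1,S3,S8,S9} by δ(·,1) → {S3,S8,S9} and {S1}.
On input 1, block {S5,S6,S11} splits into {S6,S11} and {S5}.
The partition is now stable with 5 blocks: {S3,S8,S9} | {S6,S11} | {S4,S12} | {S1} | {S5}.
S3 and S11 end up in different blocks, so they are distinguishable. For instance, the string 'ε' is accepted from only S3.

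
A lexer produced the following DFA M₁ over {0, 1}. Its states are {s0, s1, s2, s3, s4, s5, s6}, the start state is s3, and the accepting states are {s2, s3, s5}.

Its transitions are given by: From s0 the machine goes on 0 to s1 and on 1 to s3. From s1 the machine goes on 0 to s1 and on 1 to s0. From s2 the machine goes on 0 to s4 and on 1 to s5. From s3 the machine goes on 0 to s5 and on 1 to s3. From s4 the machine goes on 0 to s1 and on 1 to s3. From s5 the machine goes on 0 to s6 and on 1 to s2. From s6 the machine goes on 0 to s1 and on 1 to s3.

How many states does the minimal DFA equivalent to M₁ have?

4

Every state is reachable, so we keep all 7.
P0 = {s2,s3,s5} | {s0,s1,s4,s6}.
On input 0, block {s2,s3,s5} splits into {s2,s5} and {s3}.
Split {s0,s1,s4,s6} by δ(·,1) → {s0,s4,s6} and {s1}.
Stable partition: {s2,s5} | {s0,s4,s6} | {s3} | {s1} — 4 equivalence classes.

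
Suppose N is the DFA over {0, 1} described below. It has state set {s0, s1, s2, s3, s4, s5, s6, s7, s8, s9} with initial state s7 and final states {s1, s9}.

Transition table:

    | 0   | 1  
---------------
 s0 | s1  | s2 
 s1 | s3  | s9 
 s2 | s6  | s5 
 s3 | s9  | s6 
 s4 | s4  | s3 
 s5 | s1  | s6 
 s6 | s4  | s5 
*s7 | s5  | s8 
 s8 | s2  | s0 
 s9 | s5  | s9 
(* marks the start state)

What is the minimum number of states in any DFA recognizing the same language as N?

Initial partition by acceptance: {s1,s9} | {s0,s2,s3,s4,s5,s6,s7,s8}.
Refine {s0,s2,s3,s4,s5,s6,s7,s8} on symbol 0: members go to different blocks, giving {s2,s4,s6,s7,s8} and {s0,s3,s5}.
Split {s2,s4,s6,s7,s8} by δ(·,0) → {s2,s4,s6,s8} and {s7}.
The partition is now stable with 4 blocks: {s1,s9} | {s2,s4,s6,s8} | {s0,s3,s5} | {s7}.

4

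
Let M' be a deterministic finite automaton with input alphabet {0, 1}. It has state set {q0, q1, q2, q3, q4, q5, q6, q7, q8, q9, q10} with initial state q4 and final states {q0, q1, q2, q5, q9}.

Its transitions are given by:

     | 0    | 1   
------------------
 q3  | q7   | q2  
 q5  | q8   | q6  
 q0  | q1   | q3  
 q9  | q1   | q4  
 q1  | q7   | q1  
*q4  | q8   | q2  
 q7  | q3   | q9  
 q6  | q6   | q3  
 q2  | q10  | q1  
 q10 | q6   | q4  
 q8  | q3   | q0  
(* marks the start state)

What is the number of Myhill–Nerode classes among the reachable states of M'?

6

Reachable states from the start: {q0,q1,q2,q3,q4,q6,q7,q8,q9,q10}. Unreachable: {q5} — drop them.
Initial partition by acceptance: {q0,q1,q2,q9} | {q3,q4,q6,q7,q8,q10}.
Refine {q0,q1,q2,q9} on symbol 0: members go to different blocks, giving {q0,q9} and {q1,q2}.
Refine {q3,q4,q6,q7,q8,q10} on symbol 1: members go to different blocks, giving {q3,q4} and {q6,q10} and {q7,q8}.
On input 0, block {q1,q2} splits into {q1} and {q2}.
The partition is now stable with 6 blocks: {q0,q9} | {q3,q4} | {q1} | {q6,q10} | {q7,q8} | {q2}.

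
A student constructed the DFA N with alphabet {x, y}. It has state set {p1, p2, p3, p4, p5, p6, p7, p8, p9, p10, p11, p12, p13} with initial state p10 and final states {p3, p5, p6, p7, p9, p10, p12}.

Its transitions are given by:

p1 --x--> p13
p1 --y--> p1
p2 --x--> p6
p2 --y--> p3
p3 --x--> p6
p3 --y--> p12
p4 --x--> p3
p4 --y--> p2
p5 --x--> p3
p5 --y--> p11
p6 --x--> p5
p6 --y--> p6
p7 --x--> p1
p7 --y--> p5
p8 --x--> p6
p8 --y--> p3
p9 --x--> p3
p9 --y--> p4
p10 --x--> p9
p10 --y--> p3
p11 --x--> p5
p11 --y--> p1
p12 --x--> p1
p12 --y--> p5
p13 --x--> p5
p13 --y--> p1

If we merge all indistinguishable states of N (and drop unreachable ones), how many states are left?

Reachable states from the start: {p1,p2,p3,p4,p5,p6,p9,p10,p11,p12,p13}. Unreachable: {p7,p8} — drop them.
P0 = {p3,p5,p6,p9,p10,p12} | {p1,p2,p4,p11,p13}.
On input x, block {p3,p5,p6,p9,p10,p12} splits into {p3,p5,p6,p9,p10} and {p12}.
Split {p3,p5,p6,p9,p10} by δ(·,y) → {p5,p9} and {p6,p10} and {p3}.
On input x, block {p1,p2,p4,p11,p13} splits into {p11,p13} and {p1} and {p2} and {p4}.
On input y, block {p5,p9} splits into {p5} and {p9}.
Refine {p6,p10} on symbol x: members go to different blocks, giving {p6} and {p10}.
Stable partition: {p5} | {p11,p13} | {p12} | {p6} | {p3} | {p1} | {p2} | {p4} | {p9} | {p10} — 10 equivalence classes.

10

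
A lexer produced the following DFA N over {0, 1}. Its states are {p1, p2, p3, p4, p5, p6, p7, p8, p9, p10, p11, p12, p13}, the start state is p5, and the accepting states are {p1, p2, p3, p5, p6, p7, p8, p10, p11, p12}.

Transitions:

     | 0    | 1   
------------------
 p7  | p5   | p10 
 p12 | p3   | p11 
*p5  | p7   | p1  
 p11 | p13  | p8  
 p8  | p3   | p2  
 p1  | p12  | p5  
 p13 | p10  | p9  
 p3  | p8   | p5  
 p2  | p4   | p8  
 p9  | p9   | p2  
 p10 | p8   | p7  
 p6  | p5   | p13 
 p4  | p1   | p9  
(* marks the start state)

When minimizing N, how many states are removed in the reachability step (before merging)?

BFS from p5 reaches {p1, p2, p3, p4, p5, p7, p8, p9, p10, p11, p12, p13}; the 1 state(s) p6 are never visited.

1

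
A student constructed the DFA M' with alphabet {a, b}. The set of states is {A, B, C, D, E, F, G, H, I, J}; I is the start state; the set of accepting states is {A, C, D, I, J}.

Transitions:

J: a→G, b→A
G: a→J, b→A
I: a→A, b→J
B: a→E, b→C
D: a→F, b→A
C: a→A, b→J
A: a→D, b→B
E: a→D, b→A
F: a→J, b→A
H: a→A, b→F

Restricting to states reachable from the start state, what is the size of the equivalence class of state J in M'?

Reachable states from the start: {A,B,C,D,E,F,G,I,J}. Unreachable: {H} — drop them.
P0 = {A,C,D,I,J} | {B,E,F,G}.
On input a, block {A,C,D,I,J} splits into {A,C,I} and {D,J}.
On input a, block {A,C,I} splits into {C,I} and {A}.
On input a, block {B,E,F,G} splits into {E,F,G} and {B}.
Stable partition: {C,I} | {E,F,G} | {D,J} | {A} | {B} — 5 equivalence classes.
The equivalence class containing J is {D,J}, of size 2.

2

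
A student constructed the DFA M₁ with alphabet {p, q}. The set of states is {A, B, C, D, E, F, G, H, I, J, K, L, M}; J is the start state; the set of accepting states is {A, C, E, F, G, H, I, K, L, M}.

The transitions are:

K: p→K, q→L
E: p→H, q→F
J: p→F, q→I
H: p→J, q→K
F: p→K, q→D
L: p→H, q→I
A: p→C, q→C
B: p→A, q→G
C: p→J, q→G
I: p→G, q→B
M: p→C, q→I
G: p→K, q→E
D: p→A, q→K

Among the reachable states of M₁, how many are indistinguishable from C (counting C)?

2

States {M} cannot be reached from the start state, so discard them.
P0 = {A,C,E,F,G,H,I,K,L} | {B,D,J}.
Refine {A,C,E,F,G,H,I,K,L} on symbol p: members go to different blocks, giving {A,E,F,G,I,K,L} and {C,H}.
Split {A,E,F,G,I,K,L} by δ(·,p) → {F,G,I,K} and {A,E,L}.
Split {F,G,I,K} by δ(·,q) → {F,I} and {G,K}.
Split {B,D,J} by δ(·,p) → {B,D} and {J}.
Refine {A,E,L} on symbol q: members go to different blocks, giving {E,L} and {A}.
Stable partition: {F,I} | {B,D} | {C,H} | {E,L} | {G,K} | {J} | {A} — 7 equivalence classes.
The equivalence class containing C is {C,H}, of size 2.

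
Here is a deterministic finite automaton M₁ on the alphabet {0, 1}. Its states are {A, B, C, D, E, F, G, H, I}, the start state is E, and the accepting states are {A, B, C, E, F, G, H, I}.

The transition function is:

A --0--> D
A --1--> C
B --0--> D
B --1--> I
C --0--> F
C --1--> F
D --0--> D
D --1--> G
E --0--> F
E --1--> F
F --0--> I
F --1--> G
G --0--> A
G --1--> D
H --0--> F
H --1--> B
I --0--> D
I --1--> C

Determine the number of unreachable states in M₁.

2

No path from E leads to B, H; the other 7 states are all reachable.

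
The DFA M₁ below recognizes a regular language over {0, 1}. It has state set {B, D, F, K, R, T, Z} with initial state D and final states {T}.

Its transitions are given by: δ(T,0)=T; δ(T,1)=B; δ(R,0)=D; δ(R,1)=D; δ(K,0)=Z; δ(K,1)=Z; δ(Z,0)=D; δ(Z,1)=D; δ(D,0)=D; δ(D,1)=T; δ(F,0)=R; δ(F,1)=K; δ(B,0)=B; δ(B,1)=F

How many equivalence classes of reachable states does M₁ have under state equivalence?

P0 = {T} | {B,D,F,K,R,Z}.
Split {B,D,F,K,R,Z} by δ(·,1) → {B,F,K,R,Z} and {D}.
Refine {B,F,K,R,Z} on symbol 0: members go to different blocks, giving {B,F,K} and {R,Z}.
On input 0, block {B,F,K} splits into {F,K} and {B}.
Refine {F,K} on symbol 1: members go to different blocks, giving {F} and {K}.
Stable partition: {T} | {F} | {D} | {R,Z} | {B} | {K} — 6 equivalence classes.

6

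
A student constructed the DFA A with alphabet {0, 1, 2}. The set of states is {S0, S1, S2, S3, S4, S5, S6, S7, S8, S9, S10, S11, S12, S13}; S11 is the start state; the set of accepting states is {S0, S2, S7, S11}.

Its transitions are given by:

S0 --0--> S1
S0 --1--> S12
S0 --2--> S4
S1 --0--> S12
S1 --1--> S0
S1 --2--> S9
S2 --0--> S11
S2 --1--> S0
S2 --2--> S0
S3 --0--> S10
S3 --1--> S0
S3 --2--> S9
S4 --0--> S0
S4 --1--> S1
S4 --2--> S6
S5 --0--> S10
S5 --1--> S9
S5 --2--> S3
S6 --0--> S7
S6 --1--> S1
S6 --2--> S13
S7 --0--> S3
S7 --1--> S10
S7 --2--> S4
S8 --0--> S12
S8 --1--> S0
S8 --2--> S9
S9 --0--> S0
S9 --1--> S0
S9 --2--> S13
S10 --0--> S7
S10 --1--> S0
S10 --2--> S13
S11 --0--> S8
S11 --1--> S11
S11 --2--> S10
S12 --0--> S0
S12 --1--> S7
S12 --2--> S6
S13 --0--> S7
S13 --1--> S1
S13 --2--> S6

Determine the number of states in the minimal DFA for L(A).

First remove the unreachable states {S2,S5}; 12 states remain.
Start with accepting vs non-accepting: {S0,S7,S11} | {S1,S3,S4,S6,S8,S9,S10,S12,S13}.
Refine {S0,S7,S11} on symbol 1: members go to different blocks, giving {S0,S7} and {S11}.
Refine {S1,S3,S4,S6,S8,S9,S10,S12,S13} on symbol 0: members go to different blocks, giving {S4,S6,S9,S10,S12,S13} and {S1,S3,S8}.
Split {S4,S6,S9,S10,S12,S13} by δ(·,1) → {S4,S6,S13} and {S9,S10,S12}.
Stable partition: {S0,S7} | {S4,S6,S13} | {S11} | {S1,S3,S8} | {S9,S10,S12} — 5 equivalence classes.

5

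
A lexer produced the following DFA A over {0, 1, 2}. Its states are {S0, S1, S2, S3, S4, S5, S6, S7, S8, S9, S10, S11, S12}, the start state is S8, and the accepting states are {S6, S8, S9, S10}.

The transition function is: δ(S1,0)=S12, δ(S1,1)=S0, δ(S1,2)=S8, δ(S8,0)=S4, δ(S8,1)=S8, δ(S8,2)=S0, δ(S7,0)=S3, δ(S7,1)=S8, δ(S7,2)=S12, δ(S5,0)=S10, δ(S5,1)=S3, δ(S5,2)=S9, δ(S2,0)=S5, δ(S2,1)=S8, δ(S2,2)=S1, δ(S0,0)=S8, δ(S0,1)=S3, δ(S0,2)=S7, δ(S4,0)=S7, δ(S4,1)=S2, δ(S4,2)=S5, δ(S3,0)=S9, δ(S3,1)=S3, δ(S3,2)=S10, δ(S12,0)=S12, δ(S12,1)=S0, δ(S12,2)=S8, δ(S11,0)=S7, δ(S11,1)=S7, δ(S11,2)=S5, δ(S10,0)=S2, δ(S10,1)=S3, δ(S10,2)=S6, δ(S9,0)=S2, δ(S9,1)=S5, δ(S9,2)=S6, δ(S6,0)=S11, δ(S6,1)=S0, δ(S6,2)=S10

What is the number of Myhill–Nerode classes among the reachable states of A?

8

P0 = {S6,S8,S9,S10} | {S0,S1,S2,S3,S4,S5,S7,S11,S12}.
On input 1, block {S6,S8,S9,S10} splits into {S6,S9,S10} and {S8}.
Refine {S0,S1,S2,S3,S4,S5,S7,S11,S12} on symbol 0: members go to different blocks, giving {S1,S2,S4,S7,S11,S12} and {S3,S5} and {S0}.
On input 1, block {S6,S9,S10} splits into {S9,S10} and {S6}.
On input 0, block {S1,S2,S4,S7,S11,S12} splits into {S1,S4,S11,S12} and {S2,S7}.
On input 0, block {S1,S4,S11,S12} splits into {S1,S12} and {S4,S11}.
No further refinement is possible. Final partition (8 blocks): {S9,S10} | {S1,S12} | {S8} | {S3,S5} | {S0} | {S6} | {S2,S7} | {S4,S11}.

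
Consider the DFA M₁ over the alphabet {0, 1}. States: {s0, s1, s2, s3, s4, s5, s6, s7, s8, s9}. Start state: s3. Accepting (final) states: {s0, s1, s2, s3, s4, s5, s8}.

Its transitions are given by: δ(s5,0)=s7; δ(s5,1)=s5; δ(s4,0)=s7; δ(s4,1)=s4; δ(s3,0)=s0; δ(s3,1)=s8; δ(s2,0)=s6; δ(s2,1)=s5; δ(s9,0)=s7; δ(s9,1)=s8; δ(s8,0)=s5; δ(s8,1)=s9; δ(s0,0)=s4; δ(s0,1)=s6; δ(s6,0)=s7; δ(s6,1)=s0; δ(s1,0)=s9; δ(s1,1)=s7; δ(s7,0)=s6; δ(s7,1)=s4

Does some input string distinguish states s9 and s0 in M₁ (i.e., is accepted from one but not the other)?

Reachable states from the start: {s0,s3,s4,s5,s6,s7,s8,s9}. Unreachable: {s1,s2} — drop them.
Start with accepting vs non-accepting: {s0,s3,s4,s5,s8} | {s6,s7,s9}.
On input 0, block {s0,s3,s4,s5,s8} splits into {s0,s3,s8} and {s4,s5}.
On input 0, block {s0,s3,s8} splits into {s0,s8} and {s3}.
Refine {s6,s7,s9} on symbol 1: members go to different blocks, giving {s6,s9} and {s7}.
No further refinement is possible. Final partition (5 blocks): {s0,s8} | {s6,s9} | {s4,s5} | {s3} | {s7}.
s9 and s0 end up in different blocks, so they are distinguishable. For instance, the string 'ε' is accepted from only s0.

Yes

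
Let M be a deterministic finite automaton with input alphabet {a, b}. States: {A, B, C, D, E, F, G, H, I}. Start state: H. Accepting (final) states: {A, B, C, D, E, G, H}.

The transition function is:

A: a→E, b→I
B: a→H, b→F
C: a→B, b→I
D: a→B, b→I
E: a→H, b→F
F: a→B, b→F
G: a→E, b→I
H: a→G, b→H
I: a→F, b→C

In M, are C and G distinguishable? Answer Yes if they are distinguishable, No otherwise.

States {A,D} cannot be reached from the start state, so discard them.
Initial partition by acceptance: {B,C,E,G,H} | {F,I}.
On input b, block {B,C,E,G,H} splits into {B,C,E,G} and {H}.
Split {B,C,E,G} by δ(·,a) → {B,E} and {C,G}.
Refine {F,I} on symbol a: members go to different blocks, giving {F} and {I}.
Stable partition: {B,E} | {F} | {H} | {C,G} | {I} — 5 equivalence classes.
C and G lie in the same block of the stable partition, so they are equivalent — no string distinguishes them.

No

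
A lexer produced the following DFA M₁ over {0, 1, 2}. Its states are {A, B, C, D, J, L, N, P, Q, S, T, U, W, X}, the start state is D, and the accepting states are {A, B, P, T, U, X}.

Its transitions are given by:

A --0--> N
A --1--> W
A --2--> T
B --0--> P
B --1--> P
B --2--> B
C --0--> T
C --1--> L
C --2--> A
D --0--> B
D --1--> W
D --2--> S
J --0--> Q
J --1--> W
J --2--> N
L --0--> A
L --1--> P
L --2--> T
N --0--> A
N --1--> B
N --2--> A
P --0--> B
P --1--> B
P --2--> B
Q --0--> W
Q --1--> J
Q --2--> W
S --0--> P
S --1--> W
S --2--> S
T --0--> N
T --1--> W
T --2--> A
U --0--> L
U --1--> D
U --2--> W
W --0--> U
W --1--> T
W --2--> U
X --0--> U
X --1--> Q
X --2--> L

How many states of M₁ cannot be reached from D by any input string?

4

Starting at D and following transitions, the reachable set is {A, B, D, L, N, P, S, T, U, W}. That leaves C, J, Q, X unreachable — 4 in total.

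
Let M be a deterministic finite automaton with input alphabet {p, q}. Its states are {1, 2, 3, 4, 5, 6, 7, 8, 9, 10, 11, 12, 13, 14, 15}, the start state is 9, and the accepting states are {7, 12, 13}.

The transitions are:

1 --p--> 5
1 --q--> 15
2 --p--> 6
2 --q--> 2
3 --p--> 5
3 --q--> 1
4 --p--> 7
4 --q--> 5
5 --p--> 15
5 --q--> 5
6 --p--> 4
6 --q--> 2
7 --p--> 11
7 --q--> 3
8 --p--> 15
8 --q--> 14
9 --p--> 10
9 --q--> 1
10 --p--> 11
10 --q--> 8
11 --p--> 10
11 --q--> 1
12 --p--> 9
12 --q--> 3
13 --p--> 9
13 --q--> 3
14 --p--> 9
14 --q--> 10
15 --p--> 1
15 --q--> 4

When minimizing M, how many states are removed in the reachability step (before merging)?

No path from 9 leads to 2, 6, 12, 13; the other 11 states are all reachable.

4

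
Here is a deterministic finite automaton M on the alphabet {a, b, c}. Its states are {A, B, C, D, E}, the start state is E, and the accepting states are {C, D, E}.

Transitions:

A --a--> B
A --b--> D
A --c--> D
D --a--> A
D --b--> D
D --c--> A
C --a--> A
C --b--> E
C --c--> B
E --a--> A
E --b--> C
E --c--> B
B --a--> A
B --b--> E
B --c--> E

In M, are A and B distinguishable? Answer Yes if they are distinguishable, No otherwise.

No

All states are reachable from the start state.
Initial partition by acceptance: {C,D,E} | {A,B}.
Stable partition: {C,D,E} | {A,B} — 2 equivalence classes.
A and B lie in the same block of the stable partition, so they are equivalent — no string distinguishes them.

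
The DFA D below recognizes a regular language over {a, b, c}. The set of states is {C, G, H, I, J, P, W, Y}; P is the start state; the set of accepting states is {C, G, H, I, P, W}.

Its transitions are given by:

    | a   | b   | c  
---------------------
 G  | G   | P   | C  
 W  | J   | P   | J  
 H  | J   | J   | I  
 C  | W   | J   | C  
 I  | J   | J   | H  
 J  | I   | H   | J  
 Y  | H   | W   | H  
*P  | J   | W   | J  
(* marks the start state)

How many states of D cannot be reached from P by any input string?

Starting at P and following transitions, the reachable set is {H, I, J, P, W}. That leaves C, G, Y unreachable — 3 in total.

3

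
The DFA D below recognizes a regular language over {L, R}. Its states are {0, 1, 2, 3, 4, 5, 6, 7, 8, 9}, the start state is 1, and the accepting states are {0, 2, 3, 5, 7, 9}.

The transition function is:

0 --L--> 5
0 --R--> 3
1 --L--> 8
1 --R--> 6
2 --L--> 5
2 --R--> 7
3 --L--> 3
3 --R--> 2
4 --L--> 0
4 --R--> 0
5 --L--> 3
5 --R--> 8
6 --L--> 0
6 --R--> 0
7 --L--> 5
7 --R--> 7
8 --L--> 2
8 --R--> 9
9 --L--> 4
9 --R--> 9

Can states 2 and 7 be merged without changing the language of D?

All states are reachable from the start state.
Initial partition by acceptance: {0,2,3,5,7,9} | {1,4,6,8}.
Split {0,2,3,5,7,9} by δ(·,L) → {0,2,3,5,7} and {9}.
Refine {0,2,3,5,7} on symbol R: members go to different blocks, giving {0,2,3,7} and {5}.
On input L, block {0,2,3,7} splits into {0,2,7} and {3}.
On input R, block {0,2,7} splits into {2,7} and {0}.
On input L, block {1,4,6,8} splits into {4,6} and {1} and {8}.
Stable partition: {2,7} | {4,6} | {9} | {5} | {3} | {0} | {1} | {8} — 8 equivalence classes.
2 and 7 lie in the same block of the stable partition, so they are equivalent — no string distinguishes them.

Yes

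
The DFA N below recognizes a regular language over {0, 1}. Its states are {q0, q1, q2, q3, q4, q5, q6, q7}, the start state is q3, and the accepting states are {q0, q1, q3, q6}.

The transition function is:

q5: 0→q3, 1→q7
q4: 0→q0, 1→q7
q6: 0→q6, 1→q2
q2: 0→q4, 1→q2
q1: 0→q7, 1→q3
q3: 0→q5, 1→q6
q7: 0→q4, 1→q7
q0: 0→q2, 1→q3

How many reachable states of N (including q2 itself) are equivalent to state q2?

States {q1} cannot be reached from the start state, so discard them.
P0 = {q0,q3,q6} | {q2,q4,q5,q7}.
Split {q0,q3,q6} by δ(·,0) → {q0,q3} and {q6}.
Refine {q0,q3} on symbol 1: members go to different blocks, giving {q0} and {q3}.
On input 0, block {q2,q4,q5,q7} splits into {q2,q7} and {q4} and {q5}.
No further refinement is possible. Final partition (6 blocks): {q0} | {q2,q7} | {q6} | {q3} | {q4} | {q5}.
The equivalence class containing q2 is {q2,q7}, of size 2.

2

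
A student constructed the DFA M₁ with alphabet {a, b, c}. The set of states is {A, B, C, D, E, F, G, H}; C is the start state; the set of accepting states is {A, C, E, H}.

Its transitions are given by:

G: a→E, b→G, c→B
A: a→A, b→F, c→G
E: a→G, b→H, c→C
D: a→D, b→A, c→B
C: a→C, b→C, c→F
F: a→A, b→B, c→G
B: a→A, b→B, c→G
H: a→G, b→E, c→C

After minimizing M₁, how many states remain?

5

States {D} cannot be reached from the start state, so discard them.
Start with accepting vs non-accepting: {A,C,E,H} | {B,F,G}.
On input a, block {A,C,E,H} splits into {A,C} and {E,H}.
Refine {A,C} on symbol b: members go to different blocks, giving {A} and {C}.
On input a, block {B,F,G} splits into {B,F} and {G}.
No further refinement is possible. Final partition (5 blocks): {A} | {B,F} | {E,H} | {C} | {G}.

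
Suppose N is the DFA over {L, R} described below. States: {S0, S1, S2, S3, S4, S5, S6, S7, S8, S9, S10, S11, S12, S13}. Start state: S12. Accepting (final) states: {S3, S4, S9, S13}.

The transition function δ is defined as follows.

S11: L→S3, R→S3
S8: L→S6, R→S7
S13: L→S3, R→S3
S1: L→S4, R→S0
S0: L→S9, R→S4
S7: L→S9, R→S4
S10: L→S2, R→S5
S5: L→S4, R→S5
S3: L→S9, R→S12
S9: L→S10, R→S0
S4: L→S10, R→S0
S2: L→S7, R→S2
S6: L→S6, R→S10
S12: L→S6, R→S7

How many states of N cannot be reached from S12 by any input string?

Starting at S12 and following transitions, the reachable set is {S0, S2, S4, S5, S6, S7, S9, S10, S12}. That leaves S1, S3, S8, S11, S13 unreachable — 5 in total.

5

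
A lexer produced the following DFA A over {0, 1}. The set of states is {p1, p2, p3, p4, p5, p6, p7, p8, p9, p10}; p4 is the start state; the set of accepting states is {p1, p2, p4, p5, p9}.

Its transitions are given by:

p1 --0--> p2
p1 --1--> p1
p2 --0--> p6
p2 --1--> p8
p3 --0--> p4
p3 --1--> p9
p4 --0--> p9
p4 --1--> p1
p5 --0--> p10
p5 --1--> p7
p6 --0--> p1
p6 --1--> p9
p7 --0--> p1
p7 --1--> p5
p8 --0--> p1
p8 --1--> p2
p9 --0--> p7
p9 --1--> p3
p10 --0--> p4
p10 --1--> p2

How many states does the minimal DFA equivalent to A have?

All states are reachable from the start state.
Initial partition by acceptance: {p1,p2,p4,p5,p9} | {p3,p6,p7,p8,p10}.
Split {p1,p2,p4,p5,p9} by δ(·,0) → {p2,p5,p9} and {p1,p4}.
The partition is now stable with 3 blocks: {p2,p5,p9} | {p3,p6,p7,p8,p10} | {p1,p4}.

3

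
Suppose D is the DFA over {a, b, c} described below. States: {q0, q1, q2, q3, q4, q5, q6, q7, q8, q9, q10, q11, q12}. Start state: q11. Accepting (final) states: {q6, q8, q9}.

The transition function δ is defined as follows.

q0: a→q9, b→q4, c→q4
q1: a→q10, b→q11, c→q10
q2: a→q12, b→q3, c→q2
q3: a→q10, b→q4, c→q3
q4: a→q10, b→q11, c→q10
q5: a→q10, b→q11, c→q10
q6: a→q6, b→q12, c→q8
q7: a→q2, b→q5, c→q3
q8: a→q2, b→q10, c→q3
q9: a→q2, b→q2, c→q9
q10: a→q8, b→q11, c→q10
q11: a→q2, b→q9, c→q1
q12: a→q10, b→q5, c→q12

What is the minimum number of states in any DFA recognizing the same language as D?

First remove the unreachable states {q0,q6,q7}; 10 states remain.
Initial partition by acceptance: {q8,q9} | {q1,q2,q3,q4,q5,q10,q11,q12}.
Split {q8,q9} by δ(·,c) → {q8} and {q9}.
On input a, block {q1,q2,q3,q4,q5,q10,q11,q12} splits into {q1,q2,q3,q4,q5,q11,q12} and {q10}.
On input a, block {q1,q2,q3,q4,q5,q11,q12} splits into {q1,q3,q4,q5,q12} and {q2,q11}.
Refine {q1,q3,q4,q5,q12} on symbol b: members go to different blocks, giving {q1,q4,q5} and {q3,q12}.
On input a, block {q2,q11} splits into {q2} and {q11}.
Stable partition: {q8} | {q1,q4,q5} | {q9} | {q10} | {q2} | {q3,q12} | {q11} — 7 equivalence classes.

7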